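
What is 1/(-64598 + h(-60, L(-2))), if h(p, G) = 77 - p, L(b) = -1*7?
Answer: -1/64461 ≈ -1.5513e-5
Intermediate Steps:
L(b) = -7
1/(-64598 + h(-60, L(-2))) = 1/(-64598 + (77 - 1*(-60))) = 1/(-64598 + (77 + 60)) = 1/(-64598 + 137) = 1/(-64461) = -1/64461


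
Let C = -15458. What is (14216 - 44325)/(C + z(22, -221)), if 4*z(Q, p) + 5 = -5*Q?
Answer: 120436/61947 ≈ 1.9442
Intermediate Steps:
z(Q, p) = -5/4 - 5*Q/4 (z(Q, p) = -5/4 + (-5*Q)/4 = -5/4 - 5*Q/4)
(14216 - 44325)/(C + z(22, -221)) = (14216 - 44325)/(-15458 + (-5/4 - 5/4*22)) = -30109/(-15458 + (-5/4 - 55/2)) = -30109/(-15458 - 115/4) = -30109/(-61947/4) = -30109*(-4/61947) = 120436/61947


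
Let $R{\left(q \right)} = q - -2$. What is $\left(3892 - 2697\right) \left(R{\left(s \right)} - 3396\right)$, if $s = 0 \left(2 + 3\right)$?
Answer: $-4055830$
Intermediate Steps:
$s = 0$ ($s = 0 \cdot 5 = 0$)
$R{\left(q \right)} = 2 + q$ ($R{\left(q \right)} = q + 2 = 2 + q$)
$\left(3892 - 2697\right) \left(R{\left(s \right)} - 3396\right) = \left(3892 - 2697\right) \left(\left(2 + 0\right) - 3396\right) = \left(3892 - 2697\right) \left(2 - 3396\right) = 1195 \left(-3394\right) = -4055830$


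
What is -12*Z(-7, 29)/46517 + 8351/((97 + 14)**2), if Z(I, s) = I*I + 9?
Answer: 379888051/573135957 ≈ 0.66282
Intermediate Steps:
Z(I, s) = 9 + I**2 (Z(I, s) = I**2 + 9 = 9 + I**2)
-12*Z(-7, 29)/46517 + 8351/((97 + 14)**2) = -12*(9 + (-7)**2)/46517 + 8351/((97 + 14)**2) = -12*(9 + 49)*(1/46517) + 8351/(111**2) = -12*58*(1/46517) + 8351/12321 = -696*1/46517 + 8351*(1/12321) = -696/46517 + 8351/12321 = 379888051/573135957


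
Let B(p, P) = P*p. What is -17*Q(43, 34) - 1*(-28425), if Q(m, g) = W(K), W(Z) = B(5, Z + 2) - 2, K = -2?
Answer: 28459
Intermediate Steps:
W(Z) = 8 + 5*Z (W(Z) = (Z + 2)*5 - 2 = (2 + Z)*5 - 2 = (10 + 5*Z) - 2 = 8 + 5*Z)
Q(m, g) = -2 (Q(m, g) = 8 + 5*(-2) = 8 - 10 = -2)
-17*Q(43, 34) - 1*(-28425) = -17*(-2) - 1*(-28425) = 34 + 28425 = 28459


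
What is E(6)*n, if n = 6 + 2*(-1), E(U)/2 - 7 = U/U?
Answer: 64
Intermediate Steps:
E(U) = 16 (E(U) = 14 + 2*(U/U) = 14 + 2*1 = 14 + 2 = 16)
n = 4 (n = 6 - 2 = 4)
E(6)*n = 16*4 = 64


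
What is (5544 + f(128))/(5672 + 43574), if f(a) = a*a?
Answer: 10964/24623 ≈ 0.44527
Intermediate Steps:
f(a) = a**2
(5544 + f(128))/(5672 + 43574) = (5544 + 128**2)/(5672 + 43574) = (5544 + 16384)/49246 = 21928*(1/49246) = 10964/24623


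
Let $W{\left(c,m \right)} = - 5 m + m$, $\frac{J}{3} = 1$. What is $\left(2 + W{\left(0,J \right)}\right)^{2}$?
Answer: $100$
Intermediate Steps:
$J = 3$ ($J = 3 \cdot 1 = 3$)
$W{\left(c,m \right)} = - 4 m$
$\left(2 + W{\left(0,J \right)}\right)^{2} = \left(2 - 12\right)^{2} = \left(-10\right)^{2} = 100$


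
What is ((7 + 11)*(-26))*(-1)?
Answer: 468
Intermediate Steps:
((7 + 11)*(-26))*(-1) = (18*(-26))*(-1) = -468*(-1) = 468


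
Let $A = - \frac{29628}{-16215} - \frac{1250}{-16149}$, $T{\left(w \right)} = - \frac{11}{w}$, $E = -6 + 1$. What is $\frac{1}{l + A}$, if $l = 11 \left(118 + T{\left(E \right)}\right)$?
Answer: $\frac{87285345}{115574926933} \approx 0.00075523$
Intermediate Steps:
$E = -5$
$A = \frac{166243774}{87285345}$ ($A = \left(-29628\right) \left(- \frac{1}{16215}\right) - - \frac{1250}{16149} = \frac{9876}{5405} + \frac{1250}{16149} = \frac{166243774}{87285345} \approx 1.9046$)
$l = \frac{6611}{5}$ ($l = 11 \left(118 - \frac{11}{-5}\right) = 11 \left(118 - - \frac{11}{5}\right) = 11 \left(118 + \frac{11}{5}\right) = 11 \cdot \frac{601}{5} = \frac{6611}{5} \approx 1322.2$)
$\frac{1}{l + A} = \frac{1}{\frac{6611}{5} + \frac{166243774}{87285345}} = \frac{1}{\frac{115574926933}{87285345}} = \frac{87285345}{115574926933}$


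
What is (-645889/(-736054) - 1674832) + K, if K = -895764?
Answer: -1892096822295/736054 ≈ -2.5706e+6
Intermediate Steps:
(-645889/(-736054) - 1674832) + K = (-645889/(-736054) - 1674832) - 895764 = (-645889*(-1/736054) - 1674832) - 895764 = (645889/736054 - 1674832) - 895764 = -1232766147039/736054 - 895764 = -1892096822295/736054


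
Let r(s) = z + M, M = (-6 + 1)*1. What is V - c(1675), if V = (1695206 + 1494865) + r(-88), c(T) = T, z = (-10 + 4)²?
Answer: 3188427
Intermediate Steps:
z = 36 (z = (-6)² = 36)
M = -5 (M = -5*1 = -5)
r(s) = 31 (r(s) = 36 - 5 = 31)
V = 3190102 (V = (1695206 + 1494865) + 31 = 3190071 + 31 = 3190102)
V - c(1675) = 3190102 - 1*1675 = 3190102 - 1675 = 3188427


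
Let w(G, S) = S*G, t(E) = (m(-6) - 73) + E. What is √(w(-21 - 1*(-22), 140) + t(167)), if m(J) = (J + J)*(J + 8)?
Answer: √210 ≈ 14.491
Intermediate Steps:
m(J) = 2*J*(8 + J) (m(J) = (2*J)*(8 + J) = 2*J*(8 + J))
t(E) = -97 + E (t(E) = (2*(-6)*(8 - 6) - 73) + E = (2*(-6)*2 - 73) + E = (-24 - 73) + E = -97 + E)
w(G, S) = G*S
√(w(-21 - 1*(-22), 140) + t(167)) = √((-21 - 1*(-22))*140 + (-97 + 167)) = √((-21 + 22)*140 + 70) = √(1*140 + 70) = √(140 + 70) = √210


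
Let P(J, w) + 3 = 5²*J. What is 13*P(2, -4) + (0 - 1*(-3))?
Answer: 614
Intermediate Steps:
P(J, w) = -3 + 25*J (P(J, w) = -3 + 5²*J = -3 + 25*J)
13*P(2, -4) + (0 - 1*(-3)) = 13*(-3 + 25*2) + (0 - 1*(-3)) = 13*(-3 + 50) + (0 + 3) = 13*47 + 3 = 611 + 3 = 614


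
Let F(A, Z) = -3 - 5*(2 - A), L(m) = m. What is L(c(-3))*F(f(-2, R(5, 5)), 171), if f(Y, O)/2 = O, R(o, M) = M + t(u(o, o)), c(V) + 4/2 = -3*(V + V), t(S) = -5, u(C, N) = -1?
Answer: -208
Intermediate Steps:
c(V) = -2 - 6*V (c(V) = -2 - 3*(V + V) = -2 - 6*V)
R(o, M) = -5 + M (R(o, M) = M - 5 = -5 + M)
f(Y, O) = 2*O
F(A, Z) = -13 + 5*A (F(A, Z) = -3 + (-10 + 5*A) = -13 + 5*A)
L(c(-3))*F(f(-2, R(5, 5)), 171) = (-2 - 6*(-3))*(-13 + 5*(2*(-5 + 5))) = (-2 + 18)*(-13 + 5*(2*0)) = 16*(-13 + 5*0) = 16*(-13 + 0) = 16*(-13) = -208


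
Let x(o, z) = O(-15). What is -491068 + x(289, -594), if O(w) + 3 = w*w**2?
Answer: -494446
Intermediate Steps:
O(w) = -3 + w**3 (O(w) = -3 + w*w**2 = -3 + w**3)
x(o, z) = -3378 (x(o, z) = -3 + (-15)**3 = -3 - 3375 = -3378)
-491068 + x(289, -594) = -491068 - 3378 = -494446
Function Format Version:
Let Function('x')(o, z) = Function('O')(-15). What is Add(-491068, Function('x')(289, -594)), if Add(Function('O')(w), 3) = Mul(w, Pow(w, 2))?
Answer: -494446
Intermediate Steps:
Function('O')(w) = Add(-3, Pow(w, 3)) (Function('O')(w) = Add(-3, Mul(w, Pow(w, 2))) = Add(-3, Pow(w, 3)))
Function('x')(o, z) = -3378 (Function('x')(o, z) = Add(-3, Pow(-15, 3)) = Add(-3, -3375) = -3378)
Add(-491068, Function('x')(289, -594)) = Add(-491068, -3378) = -494446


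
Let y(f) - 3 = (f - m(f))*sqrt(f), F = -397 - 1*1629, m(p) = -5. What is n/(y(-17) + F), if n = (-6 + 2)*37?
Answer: 17612/240881 - 1776*I*sqrt(17)/4094977 ≈ 0.073115 - 0.0017882*I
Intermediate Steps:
F = -2026 (F = -397 - 1629 = -2026)
y(f) = 3 + sqrt(f)*(5 + f) (y(f) = 3 + (f - 1*(-5))*sqrt(f) = 3 + (f + 5)*sqrt(f) = 3 + (5 + f)*sqrt(f) = 3 + sqrt(f)*(5 + f))
n = -148 (n = -4*37 = -148)
n/(y(-17) + F) = -148/((3 + (-17)**(3/2) + 5*sqrt(-17)) - 2026) = -148/((3 - 17*I*sqrt(17) + 5*(I*sqrt(17))) - 2026) = -148/((3 - 17*I*sqrt(17) + 5*I*sqrt(17)) - 2026) = -148/((3 - 12*I*sqrt(17)) - 2026) = -148/(-2023 - 12*I*sqrt(17))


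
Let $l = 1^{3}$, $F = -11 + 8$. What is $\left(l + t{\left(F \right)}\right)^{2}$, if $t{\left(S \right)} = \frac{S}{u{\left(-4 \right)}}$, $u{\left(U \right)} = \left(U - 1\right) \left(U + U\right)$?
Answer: $\frac{1369}{1600} \approx 0.85563$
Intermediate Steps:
$F = -3$
$l = 1$
$u{\left(U \right)} = 2 U \left(-1 + U\right)$ ($u{\left(U \right)} = \left(-1 + U\right) 2 U = 2 U \left(-1 + U\right)$)
$t{\left(S \right)} = \frac{S}{40}$ ($t{\left(S \right)} = \frac{S}{2 \left(-4\right) \left(-1 - 4\right)} = \frac{S}{2 \left(-4\right) \left(-5\right)} = \frac{S}{40}$)
$\left(l + t{\left(F \right)}\right)^{2} = \left(1 + \frac{1}{40} \left(-3\right)\right)^{2} = \left(1 - \frac{3}{40}\right)^{2} = \left(\frac{37}{40}\right)^{2} = \frac{1369}{1600}$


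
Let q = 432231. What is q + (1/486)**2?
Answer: 102091233277/236196 ≈ 4.3223e+5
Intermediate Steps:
q + (1/486)**2 = 432231 + (1/486)**2 = 432231 + 1/236196 = 102091233277/236196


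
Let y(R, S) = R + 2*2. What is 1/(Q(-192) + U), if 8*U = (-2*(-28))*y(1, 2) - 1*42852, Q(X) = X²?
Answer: 2/63085 ≈ 3.1703e-5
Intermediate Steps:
y(R, S) = 4 + R (y(R, S) = R + 4 = 4 + R)
U = -10643/2 (U = ((-2*(-28))*(4 + 1) - 1*42852)/8 = (56*5 - 42852)/8 = (280 - 42852)/8 = (⅛)*(-42572) = -10643/2 ≈ -5321.5)
1/(Q(-192) + U) = 1/((-192)² - 10643/2) = 1/(36864 - 10643/2) = 1/(63085/2) = 2/63085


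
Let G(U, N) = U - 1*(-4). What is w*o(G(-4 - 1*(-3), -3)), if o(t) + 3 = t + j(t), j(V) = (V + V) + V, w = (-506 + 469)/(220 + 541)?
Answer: -333/761 ≈ -0.43758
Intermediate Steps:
w = -37/761 ≈ -0.048620
G(U, N) = 4 + U (G(U, N) = U + 4 = 4 + U)
j(V) = 3*V (j(V) = 2*V + V = 3*V)
o(t) = -3 + 4*t (o(t) = -3 + (t + 3*t) = -3 + 4*t)
w*o(G(-4 - 1*(-3), -3)) = -37*(-3 + 4*(4 + (-4 - 1*(-3))))/761 = -37*(-3 + 4*(4 + (-4 + 3)))/761 = -37*(-3 + 4*(4 - 1))/761 = -37*(-3 + 4*3)/761 = -37*(-3 + 12)/761 = -37/761*9 = -333/761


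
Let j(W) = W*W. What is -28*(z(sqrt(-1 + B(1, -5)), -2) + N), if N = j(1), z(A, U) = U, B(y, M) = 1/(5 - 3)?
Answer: 28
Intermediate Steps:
B(y, M) = 1/2
j(W) = W**2
N = 1 (N = 1**2 = 1)
-28*(z(sqrt(-1 + B(1, -5)), -2) + N) = -28*(-2 + 1) = -28*(-1) = 28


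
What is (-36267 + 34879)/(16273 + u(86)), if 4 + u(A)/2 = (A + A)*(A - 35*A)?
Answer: 1388/989591 ≈ 0.0014026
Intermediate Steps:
u(A) = -8 - 136*A² (u(A) = -8 + 2*((A + A)*(A - 35*A)) = -8 + 2*((2*A)*(-34*A)) = -8 + 2*(-68*A²) = -8 - 136*A²)
(-36267 + 34879)/(16273 + u(86)) = (-36267 + 34879)/(16273 + (-8 - 136*86²)) = -1388/(16273 + (-8 - 136*7396)) = -1388/(16273 + (-8 - 1005856)) = -1388/(16273 - 1005864) = -1388/(-989591) = -1388*(-1/989591) = 1388/989591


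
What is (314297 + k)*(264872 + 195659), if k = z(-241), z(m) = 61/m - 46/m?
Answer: 34883179413422/241 ≈ 1.4474e+11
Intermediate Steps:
z(m) = 15/m
k = -15/241 (k = 15/(-241) = 15*(-1/241) = -15/241 ≈ -0.062241)
(314297 + k)*(264872 + 195659) = (314297 - 15/241)*(264872 + 195659) = (75745562/241)*460531 = 34883179413422/241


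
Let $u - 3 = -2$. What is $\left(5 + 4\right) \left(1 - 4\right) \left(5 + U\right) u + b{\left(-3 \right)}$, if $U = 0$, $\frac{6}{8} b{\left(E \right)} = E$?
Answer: $-139$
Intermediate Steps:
$b{\left(E \right)} = \frac{4 E}{3}$
$u = 1$ ($u = 3 - 2 = 1$)
$\left(5 + 4\right) \left(1 - 4\right) \left(5 + U\right) u + b{\left(-3 \right)} = \left(5 + 4\right) \left(1 - 4\right) \left(5 + 0\right) 1 + \frac{4}{3} \left(-3\right) = 9 \left(-3\right) 5 \cdot 1 - 4 = \left(-27\right) 5 - 4 = -135 - 4 = -139$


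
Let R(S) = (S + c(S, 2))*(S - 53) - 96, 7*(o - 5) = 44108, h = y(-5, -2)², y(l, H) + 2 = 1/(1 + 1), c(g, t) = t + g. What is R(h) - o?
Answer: -376993/56 ≈ -6732.0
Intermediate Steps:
c(g, t) = g + t
y(l, H) = -3/2 (y(l, H) = -2 + 1/(1 + 1) = -2 + 1/2 = -2 + ½ = -3/2)
h = 9/4 (h = (-3/2)² = 9/4 ≈ 2.2500)
o = 44143/7 (o = 5 + (⅐)*44108 = 5 + 44108/7 = 44143/7 ≈ 6306.1)
R(S) = -96 + (-53 + S)*(2 + 2*S) (R(S) = (S + (S + 2))*(S - 53) - 96 = (S + (2 + S))*(-53 + S) - 96 = (2 + 2*S)*(-53 + S) - 96 = (-53 + S)*(2 + 2*S) - 96 = -96 + (-53 + S)*(2 + 2*S))
R(h) - o = (-202 - 104*9/4 + 2*(9/4)²) - 1*44143/7 = (-202 - 234 + 2*(81/16)) - 44143/7 = (-202 - 234 + 81/8) - 44143/7 = -3407/8 - 44143/7 = -376993/56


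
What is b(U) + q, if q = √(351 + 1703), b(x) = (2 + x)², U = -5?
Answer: 9 + √2054 ≈ 54.321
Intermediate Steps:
q = √2054 ≈ 45.321
b(U) + q = (2 - 5)² + √2054 = (-3)² + √2054 = 9 + √2054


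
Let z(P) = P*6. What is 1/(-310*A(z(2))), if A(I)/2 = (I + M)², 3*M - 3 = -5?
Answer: -9/716720 ≈ -1.2557e-5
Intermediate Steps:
M = -⅔ (M = 1 + (⅓)*(-5) = 1 - 5/3 = -⅔ ≈ -0.66667)
z(P) = 6*P
A(I) = 2*(-⅔ + I)² (A(I) = 2*(I - ⅔)² = 2*(-⅔ + I)²)
1/(-310*A(z(2))) = 1/(-620*(-2 + 3*(6*2))²/9) = 1/(-620*(-2 + 3*12)²/9) = 1/(-620*(-2 + 36)²/9) = 1/(-620*34²/9) = 1/(-620*1156/9) = 1/(-310*2312/9) = 1/(-716720/9) = -9/716720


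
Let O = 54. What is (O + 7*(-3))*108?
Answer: 3564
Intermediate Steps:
(O + 7*(-3))*108 = (54 + 7*(-3))*108 = (54 - 21)*108 = 33*108 = 3564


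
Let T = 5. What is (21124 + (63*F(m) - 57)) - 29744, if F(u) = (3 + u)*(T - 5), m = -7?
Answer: -8677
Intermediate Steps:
F(u) = 0 (F(u) = (3 + u)*(5 - 5) = (3 + u)*0 = 0)
(21124 + (63*F(m) - 57)) - 29744 = (21124 + (63*0 - 57)) - 29744 = (21124 + (0 - 57)) - 29744 = (21124 - 57) - 29744 = 21067 - 29744 = -8677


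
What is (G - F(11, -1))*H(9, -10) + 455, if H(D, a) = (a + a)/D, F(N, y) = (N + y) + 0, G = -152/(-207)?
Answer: 886025/1863 ≈ 475.59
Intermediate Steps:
G = 152/207 (G = -152*(-1/207) = 152/207 ≈ 0.73430)
F(N, y) = N + y
H(D, a) = 2*a/D (H(D, a) = (2*a)/D = 2*a/D)
(G - F(11, -1))*H(9, -10) + 455 = (152/207 - (11 - 1))*(2*(-10)/9) + 455 = (152/207 - 1*10)*(2*(-10)*(⅑)) + 455 = (152/207 - 10)*(-20/9) + 455 = -1918/207*(-20/9) + 455 = 38360/1863 + 455 = 886025/1863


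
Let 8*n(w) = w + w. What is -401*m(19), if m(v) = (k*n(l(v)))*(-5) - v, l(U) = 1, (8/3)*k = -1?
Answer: 237793/32 ≈ 7431.0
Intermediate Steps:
k = -3/8 (k = (3/8)*(-1) = -3/8 ≈ -0.37500)
n(w) = w/4 (n(w) = (w + w)/8 = (2*w)/8 = w/4)
m(v) = 15/32 - v (m(v) = -3/32*(-5) - v = 15/32 - v)
-401*m(19) = -401*(15/32 - 1*19) = -401*(15/32 - 19) = -401*(-593/32) = 237793/32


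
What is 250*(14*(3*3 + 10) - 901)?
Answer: -158750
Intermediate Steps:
250*(14*(3*3 + 10) - 901) = 250*(14*(9 + 10) - 901) = 250*(14*19 - 901) = 250*(266 - 901) = 250*(-635) = -158750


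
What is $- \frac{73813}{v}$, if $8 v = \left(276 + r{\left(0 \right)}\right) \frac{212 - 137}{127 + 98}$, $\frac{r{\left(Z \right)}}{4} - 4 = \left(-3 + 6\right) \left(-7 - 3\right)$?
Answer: $- \frac{442878}{43} \approx -10299.0$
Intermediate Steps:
$r{\left(Z \right)} = -104$ ($r{\left(Z \right)} = 16 + 4 \left(-3 + 6\right) \left(-7 - 3\right) = 16 + 4 \cdot 3 \left(-10\right) = 16 + 4 \left(-30\right) = 16 - 120 = -104$)
$v = \frac{43}{6}$ ($v = \frac{\left(276 - 104\right) \frac{212 - 137}{127 + 98}}{8} = \frac{172 \cdot \frac{75}{225}}{8} = \frac{172 \cdot 75 \cdot \frac{1}{225}}{8} = \frac{172 \cdot \frac{1}{3}}{8} = \frac{1}{8} \cdot \frac{172}{3} = \frac{43}{6} \approx 7.1667$)
$- \frac{73813}{v} = - \frac{73813}{\frac{43}{6}} = \left(-73813\right) \frac{6}{43} = - \frac{442878}{43}$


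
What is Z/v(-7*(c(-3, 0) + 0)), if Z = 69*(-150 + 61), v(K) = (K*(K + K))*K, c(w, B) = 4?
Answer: 6141/43904 ≈ 0.13987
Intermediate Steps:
v(K) = 2*K**3 (v(K) = (K*(2*K))*K = (2*K**2)*K = 2*K**3)
Z = -6141 (Z = 69*(-89) = -6141)
Z/v(-7*(c(-3, 0) + 0)) = -6141*(-1/(686*(4 + 0)**3)) = -6141/(2*(-7*4)**3) = -6141/(2*(-28)**3) = -6141/(2*(-21952)) = -6141/(-43904) = -6141*(-1/43904) = 6141/43904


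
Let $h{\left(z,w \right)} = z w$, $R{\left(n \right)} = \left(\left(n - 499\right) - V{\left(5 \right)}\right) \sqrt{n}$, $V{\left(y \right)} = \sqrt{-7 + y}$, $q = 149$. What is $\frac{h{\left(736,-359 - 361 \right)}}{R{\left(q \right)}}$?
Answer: $\frac{30912000 \sqrt{149}}{3042133} - \frac{88320 i \sqrt{298}}{3042133} \approx 124.03 - 0.50117 i$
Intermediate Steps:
$R{\left(n \right)} = \sqrt{n} \left(-499 + n - i \sqrt{2}\right)$ ($R{\left(n \right)} = \left(\left(n - 499\right) - \sqrt{-7 + 5}\right) \sqrt{n} = \left(\left(-499 + n\right) - \sqrt{-2}\right) \sqrt{n} = \left(\left(-499 + n\right) - i \sqrt{2}\right) \sqrt{n} = \left(-499 + n - i \sqrt{2}\right) \sqrt{n} = \sqrt{n} \left(-499 + n - i \sqrt{2}\right)$)
$h{\left(z,w \right)} = w z$
$\frac{h{\left(736,-359 - 361 \right)}}{R{\left(q \right)}} = \frac{\left(-359 - 361\right) 736}{\sqrt{149} \left(-499 + 149 - i \sqrt{2}\right)} = \frac{\left(-359 - 361\right) 736}{\sqrt{149} \left(-350 - i \sqrt{2}\right)} = \left(-720\right) 736 \frac{\sqrt{149}}{149 \left(-350 - i \sqrt{2}\right)} = - 529920 \frac{\sqrt{149}}{149 \left(-350 - i \sqrt{2}\right)} = - \frac{529920 \sqrt{149}}{149 \left(-350 - i \sqrt{2}\right)}$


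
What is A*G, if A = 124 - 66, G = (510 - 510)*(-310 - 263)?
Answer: 0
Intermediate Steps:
G = 0 (G = 0*(-573) = 0)
A = 58
A*G = 58*0 = 0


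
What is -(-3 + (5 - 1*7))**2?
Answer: -25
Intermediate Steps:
-(-3 + (5 - 1*7))**2 = -(-3 + (5 - 7))**2 = -(-3 - 2)**2 = -1*(-5)**2 = -1*25 = -25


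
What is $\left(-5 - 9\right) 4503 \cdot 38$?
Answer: $-2395596$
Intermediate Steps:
$\left(-5 - 9\right) 4503 \cdot 38 = \left(-14\right) 4503 \cdot 38 = \left(-63042\right) 38 = -2395596$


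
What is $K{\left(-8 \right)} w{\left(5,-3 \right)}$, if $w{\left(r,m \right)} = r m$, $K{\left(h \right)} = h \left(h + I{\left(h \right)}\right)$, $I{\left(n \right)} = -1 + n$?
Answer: $-2040$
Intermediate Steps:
$K{\left(h \right)} = h \left(-1 + 2 h\right)$ ($K{\left(h \right)} = h \left(h + \left(-1 + h\right)\right) = h \left(-1 + 2 h\right)$)
$w{\left(r,m \right)} = m r$
$K{\left(-8 \right)} w{\left(5,-3 \right)} = - 8 \left(-1 + 2 \left(-8\right)\right) \left(\left(-3\right) 5\right) = - 8 \left(-1 - 16\right) \left(-15\right) = \left(-8\right) \left(-17\right) \left(-15\right) = 136 \left(-15\right) = -2040$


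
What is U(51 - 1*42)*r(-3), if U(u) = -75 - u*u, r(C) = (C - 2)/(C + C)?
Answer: -130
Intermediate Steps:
r(C) = (-2 + C)/(2*C) (r(C) = (-2 + C)/((2*C)) = (-2 + C)*(1/(2*C)) = (-2 + C)/(2*C))
U(u) = -75 - u**2
U(51 - 1*42)*r(-3) = (-75 - (51 - 1*42)**2)*((1/2)*(-2 - 3)/(-3)) = (-75 - (51 - 42)**2)*((1/2)*(-1/3)*(-5)) = (-75 - 1*9**2)*(5/6) = (-75 - 1*81)*(5/6) = (-75 - 81)*(5/6) = -156*5/6 = -130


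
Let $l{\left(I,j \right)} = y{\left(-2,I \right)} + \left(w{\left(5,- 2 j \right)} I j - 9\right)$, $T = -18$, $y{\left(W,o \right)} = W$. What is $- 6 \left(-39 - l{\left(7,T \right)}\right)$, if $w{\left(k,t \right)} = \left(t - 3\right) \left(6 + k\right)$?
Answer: $-274260$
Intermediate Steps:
$w{\left(k,t \right)} = \left(-3 + t\right) \left(6 + k\right)$
$l{\left(I,j \right)} = -11 + I j \left(-33 - 22 j\right)$ ($l{\left(I,j \right)} = -2 + \left(\left(-18 - 15 + 6 \left(- 2 j\right) + 5 \left(- 2 j\right)\right) I j - 9\right) = -2 + \left(\left(-18 - 15 - 12 j - 10 j\right) I j - 9\right) = -2 + \left(\left(-33 - 22 j\right) I j - 9\right) = -2 + \left(I \left(-33 - 22 j\right) j - 9\right) = -2 + \left(I j \left(-33 - 22 j\right) - 9\right) = -2 + \left(-9 + I j \left(-33 - 22 j\right)\right) = -11 + I j \left(-33 - 22 j\right)$)
$- 6 \left(-39 - l{\left(7,T \right)}\right) = - 6 \left(-39 - \left(-11 - 77 \left(-18\right) \left(3 + 2 \left(-18\right)\right)\right)\right) = - 6 \left(-39 - \left(-11 - 77 \left(-18\right) \left(3 - 36\right)\right)\right) = - 6 \left(-39 - \left(-11 - 77 \left(-18\right) \left(-33\right)\right)\right) = - 6 \left(-39 - \left(-11 - 45738\right)\right) = - 6 \left(-39 - -45749\right) = - 6 \left(-39 + 45749\right) = \left(-6\right) 45710 = -274260$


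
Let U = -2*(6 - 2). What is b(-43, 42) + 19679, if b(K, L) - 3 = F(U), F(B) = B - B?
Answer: 19682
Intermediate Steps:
U = -8 (U = -2*4 = -8)
F(B) = 0
b(K, L) = 3 (b(K, L) = 3 + 0 = 3)
b(-43, 42) + 19679 = 3 + 19679 = 19682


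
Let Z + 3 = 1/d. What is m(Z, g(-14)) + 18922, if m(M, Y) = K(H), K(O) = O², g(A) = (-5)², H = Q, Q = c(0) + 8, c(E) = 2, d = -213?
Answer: 19022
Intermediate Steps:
Q = 10 (Q = 2 + 8 = 10)
Z = -640/213 (Z = -3 + 1/(-213) = -3 - 1/213 = -640/213 ≈ -3.0047)
H = 10
g(A) = 25
m(M, Y) = 100 (m(M, Y) = 10² = 100)
m(Z, g(-14)) + 18922 = 100 + 18922 = 19022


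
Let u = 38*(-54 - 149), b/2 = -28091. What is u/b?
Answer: 551/4013 ≈ 0.13730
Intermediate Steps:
b = -56182 (b = 2*(-28091) = -56182)
u = -7714 (u = 38*(-203) = -7714)
u/b = -7714/(-56182) = -7714*(-1/56182) = 551/4013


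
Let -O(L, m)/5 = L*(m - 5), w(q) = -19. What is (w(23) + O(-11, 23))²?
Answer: 942841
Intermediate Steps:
O(L, m) = -5*L*(-5 + m) (O(L, m) = -5*L*(m - 5) = -5*L*(-5 + m))
(w(23) + O(-11, 23))² = (-19 + 5*(-11)*(5 - 1*23))² = (-19 + 5*(-11)*(5 - 23))² = (-19 + 5*(-11)*(-18))² = (-19 + 990)² = 971² = 942841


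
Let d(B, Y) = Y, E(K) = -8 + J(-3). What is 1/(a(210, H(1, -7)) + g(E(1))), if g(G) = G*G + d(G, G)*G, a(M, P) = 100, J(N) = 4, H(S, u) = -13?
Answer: 1/132 ≈ 0.0075758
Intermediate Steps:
E(K) = -4 (E(K) = -8 + 4 = -4)
g(G) = 2*G² (g(G) = G*G + G*G = G² + G² = 2*G²)
1/(a(210, H(1, -7)) + g(E(1))) = 1/(100 + 2*(-4)²) = 1/(100 + 2*16) = 1/(100 + 32) = 1/132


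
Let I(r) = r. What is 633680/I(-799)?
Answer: -633680/799 ≈ -793.09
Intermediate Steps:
633680/I(-799) = 633680/(-799) = 633680*(-1/799) = -633680/799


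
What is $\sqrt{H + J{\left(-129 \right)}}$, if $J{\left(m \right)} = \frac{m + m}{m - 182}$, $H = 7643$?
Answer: $\frac{\sqrt{739318841}}{311} \approx 87.429$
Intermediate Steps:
$J{\left(m \right)} = \frac{2 m}{-182 + m}$
$\sqrt{H + J{\left(-129 \right)}} = \sqrt{7643 + 2 \left(-129\right) \frac{1}{-182 - 129}} = \sqrt{7643 + 2 \left(-129\right) \frac{1}{-311}} = \sqrt{7643 + 2 \left(-129\right) \left(- \frac{1}{311}\right)} = \sqrt{7643 + \frac{258}{311}} = \sqrt{\frac{2377231}{311}} = \frac{\sqrt{739318841}}{311}$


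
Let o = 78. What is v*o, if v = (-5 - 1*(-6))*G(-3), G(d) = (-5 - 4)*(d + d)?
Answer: 4212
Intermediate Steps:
G(d) = -18*d
v = 54 (v = (-5 - 1*(-6))*(-18*(-3)) = (-5 + 6)*54 = 1*54 = 54)
v*o = 54*78 = 4212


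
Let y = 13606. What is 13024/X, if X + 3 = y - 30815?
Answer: -3256/4303 ≈ -0.75668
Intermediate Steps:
X = -17212 (X = -3 + (13606 - 30815) = -3 - 17209 = -17212)
13024/X = 13024/(-17212) = 13024*(-1/17212) = -3256/4303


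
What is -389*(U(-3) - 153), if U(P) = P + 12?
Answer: 56016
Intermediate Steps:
U(P) = 12 + P
-389*(U(-3) - 153) = -389*((12 - 3) - 153) = -389*(9 - 153) = -389*(-144) = 56016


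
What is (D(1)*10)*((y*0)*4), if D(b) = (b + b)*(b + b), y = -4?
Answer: 0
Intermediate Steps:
D(b) = 4*b**2 (D(b) = (2*b)*(2*b) = 4*b**2)
(D(1)*10)*((y*0)*4) = ((4*1**2)*10)*(-4*0*4) = ((4*1)*10)*(0*4) = (4*10)*0 = 40*0 = 0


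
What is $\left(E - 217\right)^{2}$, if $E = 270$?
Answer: $2809$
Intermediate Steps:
$\left(E - 217\right)^{2} = \left(270 - 217\right)^{2} = 53^{2} = 2809$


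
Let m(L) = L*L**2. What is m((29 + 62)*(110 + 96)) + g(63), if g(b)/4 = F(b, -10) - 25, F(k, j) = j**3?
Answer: 6587579020836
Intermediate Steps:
m(L) = L**3
g(b) = -4100 (g(b) = 4*((-10)**3 - 25) = 4*(-1000 - 25) = 4*(-1025) = -4100)
m((29 + 62)*(110 + 96)) + g(63) = ((29 + 62)*(110 + 96))**3 - 4100 = (91*206)**3 - 4100 = 18746**3 - 4100 = 6587579024936 - 4100 = 6587579020836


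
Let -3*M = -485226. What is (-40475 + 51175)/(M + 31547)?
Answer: 10700/193289 ≈ 0.055358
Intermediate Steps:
M = 161742 (M = -⅓*(-485226) = 161742)
(-40475 + 51175)/(M + 31547) = (-40475 + 51175)/(161742 + 31547) = 10700/193289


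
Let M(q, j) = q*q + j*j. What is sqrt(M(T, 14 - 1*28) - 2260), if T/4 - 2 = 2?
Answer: 4*I*sqrt(113) ≈ 42.521*I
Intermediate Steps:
T = 16 (T = 8 + 4*2 = 8 + 8 = 16)
M(q, j) = j**2 + q**2 (M(q, j) = q**2 + j**2 = j**2 + q**2)
sqrt(M(T, 14 - 1*28) - 2260) = sqrt(((14 - 1*28)**2 + 16**2) - 2260) = sqrt(((14 - 28)**2 + 256) - 2260) = sqrt(((-14)**2 + 256) - 2260) = sqrt((196 + 256) - 2260) = sqrt(452 - 2260) = sqrt(-1808) = 4*I*sqrt(113)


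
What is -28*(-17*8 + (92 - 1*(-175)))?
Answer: -3668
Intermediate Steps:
-28*(-17*8 + (92 - 1*(-175))) = -28*(-17*8 + (92 + 175)) = -28*(-136 + 267) = -28*131 = -3668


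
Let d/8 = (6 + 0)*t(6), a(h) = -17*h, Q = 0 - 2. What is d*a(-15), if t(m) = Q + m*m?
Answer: 416160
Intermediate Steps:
Q = -2
t(m) = -2 + m**2 (t(m) = -2 + m*m = -2 + m**2)
d = 1632 (d = 8*((6 + 0)*(-2 + 6**2)) = 8*(6*(-2 + 36)) = 8*(6*34) = 8*204 = 1632)
d*a(-15) = 1632*(-17*(-15)) = 1632*255 = 416160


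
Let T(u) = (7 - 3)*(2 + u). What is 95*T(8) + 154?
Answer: 3954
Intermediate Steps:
T(u) = 8 + 4*u (T(u) = 4*(2 + u) = 8 + 4*u)
95*T(8) + 154 = 95*(8 + 4*8) + 154 = 95*(8 + 32) + 154 = 95*40 + 154 = 3800 + 154 = 3954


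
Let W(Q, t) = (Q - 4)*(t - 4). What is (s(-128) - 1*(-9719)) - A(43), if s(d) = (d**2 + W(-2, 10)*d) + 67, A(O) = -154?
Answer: 30932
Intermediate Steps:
W(Q, t) = (-4 + Q)*(-4 + t)
s(d) = 67 + d**2 - 36*d (s(d) = (d**2 + (16 - 4*(-2) - 4*10 - 2*10)*d) + 67 = (d**2 + (16 + 8 - 40 - 20)*d) + 67 = (d**2 - 36*d) + 67 = 67 + d**2 - 36*d)
(s(-128) - 1*(-9719)) - A(43) = ((67 + (-128)**2 - 36*(-128)) - 1*(-9719)) - 1*(-154) = ((67 + 16384 + 4608) + 9719) + 154 = (21059 + 9719) + 154 = 30778 + 154 = 30932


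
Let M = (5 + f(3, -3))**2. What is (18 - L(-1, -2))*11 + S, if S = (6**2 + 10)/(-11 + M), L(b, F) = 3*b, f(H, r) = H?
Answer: 12289/53 ≈ 231.87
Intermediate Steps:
M = 64 (M = (5 + 3)**2 = 8**2 = 64)
S = 46/53 (S = (6**2 + 10)/(-11 + 64) = (36 + 10)/53 = 46*(1/53) = 46/53 ≈ 0.86792)
(18 - L(-1, -2))*11 + S = (18 - 3*(-1))*11 + 46/53 = (18 - 1*(-3))*11 + 46/53 = (18 + 3)*11 + 46/53 = 21*11 + 46/53 = 231 + 46/53 = 12289/53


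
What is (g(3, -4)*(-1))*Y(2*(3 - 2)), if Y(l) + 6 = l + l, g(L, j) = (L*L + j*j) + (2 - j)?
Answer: 62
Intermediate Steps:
g(L, j) = 2 + L² + j² - j (g(L, j) = (L² + j²) + (2 - j) = 2 + L² + j² - j)
Y(l) = -6 + 2*l (Y(l) = -6 + (l + l) = -6 + 2*l)
(g(3, -4)*(-1))*Y(2*(3 - 2)) = ((2 + 3² + (-4)² - 1*(-4))*(-1))*(-6 + 2*(2*(3 - 2))) = ((2 + 9 + 16 + 4)*(-1))*(-6 + 2*(2*1)) = (31*(-1))*(-6 + 2*2) = -31*(-6 + 4) = -31*(-2) = 62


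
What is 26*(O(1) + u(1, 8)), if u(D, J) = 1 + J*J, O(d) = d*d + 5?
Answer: 1846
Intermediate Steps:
O(d) = 5 + d² (O(d) = d² + 5 = 5 + d²)
u(D, J) = 1 + J²
26*(O(1) + u(1, 8)) = 26*((5 + 1²) + (1 + 8²)) = 26*((5 + 1) + (1 + 64)) = 26*(6 + 65) = 26*71 = 1846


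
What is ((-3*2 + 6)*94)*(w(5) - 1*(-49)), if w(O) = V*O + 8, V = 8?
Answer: 0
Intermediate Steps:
w(O) = 8 + 8*O (w(O) = 8*O + 8 = 8 + 8*O)
((-3*2 + 6)*94)*(w(5) - 1*(-49)) = ((-3*2 + 6)*94)*((8 + 8*5) - 1*(-49)) = ((-6 + 6)*94)*((8 + 40) + 49) = (0*94)*(48 + 49) = 0*97 = 0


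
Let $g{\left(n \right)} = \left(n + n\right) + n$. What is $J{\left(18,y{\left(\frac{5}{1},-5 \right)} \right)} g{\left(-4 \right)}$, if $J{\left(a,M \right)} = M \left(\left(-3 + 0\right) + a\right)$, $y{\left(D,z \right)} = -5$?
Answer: $900$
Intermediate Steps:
$J{\left(a,M \right)} = M \left(-3 + a\right)$
$g{\left(n \right)} = 3 n$ ($g{\left(n \right)} = 2 n + n = 3 n$)
$J{\left(18,y{\left(\frac{5}{1},-5 \right)} \right)} g{\left(-4 \right)} = - 5 \left(-3 + 18\right) 3 \left(-4\right) = \left(-5\right) 15 \left(-12\right) = \left(-75\right) \left(-12\right) = 900$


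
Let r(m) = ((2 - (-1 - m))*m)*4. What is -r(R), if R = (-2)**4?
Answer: -1216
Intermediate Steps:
R = 16
r(m) = 4*m*(3 + m) (r(m) = ((2 + (1 + m))*m)*4 = ((3 + m)*m)*4 = (m*(3 + m))*4 = 4*m*(3 + m))
-r(R) = -4*16*(3 + 16) = -4*16*19 = -1*1216 = -1216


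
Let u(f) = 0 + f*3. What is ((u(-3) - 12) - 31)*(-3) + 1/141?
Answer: 21997/141 ≈ 156.01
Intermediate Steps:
u(f) = 3*f (u(f) = 0 + 3*f = 3*f)
((u(-3) - 12) - 31)*(-3) + 1/141 = ((3*(-3) - 12) - 31)*(-3) + 1/141 = ((-9 - 12) - 31)*(-3) + 1/141 = (-21 - 31)*(-3) + 1/141 = -52*(-3) + 1/141 = 156 + 1/141 = 21997/141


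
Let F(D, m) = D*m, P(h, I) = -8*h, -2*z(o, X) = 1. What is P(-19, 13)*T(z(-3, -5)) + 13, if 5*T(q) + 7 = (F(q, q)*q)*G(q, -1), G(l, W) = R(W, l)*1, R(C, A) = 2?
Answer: -1037/5 ≈ -207.40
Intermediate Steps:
z(o, X) = -½ (z(o, X) = -½*1 = -½)
G(l, W) = 2 (G(l, W) = 2*1 = 2)
T(q) = -7/5 + 2*q³/5 (T(q) = -7/5 + (((q*q)*q)*2)/5 = -7/5 + ((q²*q)*2)/5 = -7/5 + (q³*2)/5 = -7/5 + (2*q³)/5 = -7/5 + 2*q³/5)
P(-19, 13)*T(z(-3, -5)) + 13 = (-8*(-19))*(-7/5 + 2*(-½)³/5) + 13 = 152*(-7/5 + (⅖)*(-⅛)) + 13 = 152*(-7/5 - 1/20) + 13 = 152*(-29/20) + 13 = -1102/5 + 13 = -1037/5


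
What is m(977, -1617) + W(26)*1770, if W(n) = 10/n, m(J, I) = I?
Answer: -12171/13 ≈ -936.23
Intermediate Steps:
m(977, -1617) + W(26)*1770 = -1617 + (10/26)*1770 = -1617 + (10*(1/26))*1770 = -1617 + (5/13)*1770 = -1617 + 8850/13 = -12171/13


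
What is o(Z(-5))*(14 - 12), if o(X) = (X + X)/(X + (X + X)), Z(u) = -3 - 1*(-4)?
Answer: 4/3 ≈ 1.3333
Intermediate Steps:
Z(u) = 1 (Z(u) = -3 + 4 = 1)
o(X) = ⅔ (o(X) = (2*X)/(X + 2*X) = (2*X)/((3*X)) = (2*X)*(1/(3*X)) = ⅔)
o(Z(-5))*(14 - 12) = 2*(14 - 12)/3 = (⅔)*2 = 4/3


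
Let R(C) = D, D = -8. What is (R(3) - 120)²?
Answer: 16384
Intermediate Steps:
R(C) = -8
(R(3) - 120)² = (-8 - 120)² = (-128)² = 16384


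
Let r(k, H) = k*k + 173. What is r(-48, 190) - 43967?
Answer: -41490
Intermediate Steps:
r(k, H) = 173 + k² (r(k, H) = k² + 173 = 173 + k²)
r(-48, 190) - 43967 = (173 + (-48)²) - 43967 = (173 + 2304) - 43967 = 2477 - 43967 = -41490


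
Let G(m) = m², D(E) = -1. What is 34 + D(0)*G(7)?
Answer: -15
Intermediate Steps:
34 + D(0)*G(7) = 34 - 1*7² = 34 - 1*49 = 34 - 49 = -15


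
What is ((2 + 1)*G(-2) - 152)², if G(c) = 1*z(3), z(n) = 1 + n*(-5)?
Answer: 37636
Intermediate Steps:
z(n) = 1 - 5*n
G(c) = -14 (G(c) = 1*(1 - 5*3) = 1*(1 - 15) = 1*(-14) = -14)
((2 + 1)*G(-2) - 152)² = ((2 + 1)*(-14) - 152)² = (3*(-14) - 152)² = (-42 - 152)² = (-194)² = 37636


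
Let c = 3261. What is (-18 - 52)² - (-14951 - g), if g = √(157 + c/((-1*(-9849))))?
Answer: 19851 + √34606706/469 ≈ 19864.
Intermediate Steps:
g = √34606706/469 (g = √(157 + 3261/((-1*(-9849)))) = √(157 + 3261/9849) = √(157 + 3261*(1/9849)) = √(157 + 1087/3283) = √(516518/3283) = √34606706/469 ≈ 12.543)
(-18 - 52)² - (-14951 - g) = (-18 - 52)² - (-14951 - √34606706/469) = (-70)² - (-14951 - √34606706/469) = 4900 + (14951 + √34606706/469) = 19851 + √34606706/469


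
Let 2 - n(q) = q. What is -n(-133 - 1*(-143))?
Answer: 8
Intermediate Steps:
n(q) = 2 - q
-n(-133 - 1*(-143)) = -(2 - (-133 - 1*(-143))) = -(2 - (-133 + 143)) = -(2 - 1*10) = -(2 - 10) = -1*(-8) = 8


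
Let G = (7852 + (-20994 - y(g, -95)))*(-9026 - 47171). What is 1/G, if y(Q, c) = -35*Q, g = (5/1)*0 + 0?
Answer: 1/738540974 ≈ 1.3540e-9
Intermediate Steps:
g = 0 (g = (5*1)*0 + 0 = 5*0 + 0 = 0 + 0 = 0)
G = 738540974 (G = (7852 + (-20994 - (-35)*0))*(-9026 - 47171) = (7852 + (-20994 - 1*0))*(-56197) = (7852 + (-20994 + 0))*(-56197) = (7852 - 20994)*(-56197) = -13142*(-56197) = 738540974)
1/G = 1/738540974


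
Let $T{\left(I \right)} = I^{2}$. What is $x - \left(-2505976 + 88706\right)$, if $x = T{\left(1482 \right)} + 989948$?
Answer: $5603542$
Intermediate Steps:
$x = 3186272$ ($x = 1482^{2} + 989948 = 2196324 + 989948 = 3186272$)
$x - \left(-2505976 + 88706\right) = 3186272 - \left(-2505976 + 88706\right) = 3186272 - -2417270 = 3186272 + 2417270 = 5603542$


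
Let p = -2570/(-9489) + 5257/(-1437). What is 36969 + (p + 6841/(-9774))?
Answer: 547389829270567/14808362598 ≈ 36965.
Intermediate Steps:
p = -5132287/1515077 (p = -2570*(-1/9489) + 5257*(-1/1437) = 2570/9489 - 5257/1437 = -5132287/1515077 ≈ -3.3875)
36969 + (p + 6841/(-9774)) = 36969 + (-5132287/1515077 + 6841/(-9774)) = 36969 + (-5132287/1515077 + 6841*(-1/9774)) = 36969 + (-5132287/1515077 - 6841/9774) = 36969 - 60527614895/14808362598 = 547389829270567/14808362598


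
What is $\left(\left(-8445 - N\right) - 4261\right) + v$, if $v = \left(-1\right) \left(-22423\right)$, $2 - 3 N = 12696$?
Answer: $\frac{41845}{3} \approx 13948.0$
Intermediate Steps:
$N = - \frac{12694}{3}$ ($N = \frac{2}{3} - 4232 = - \frac{12694}{3} \approx -4231.3$)
$v = 22423$
$\left(\left(-8445 - N\right) - 4261\right) + v = \left(\left(-8445 - - \frac{12694}{3}\right) - 4261\right) + 22423 = \left(\left(-8445 + \frac{12694}{3}\right) - 4261\right) + 22423 = \left(- \frac{12641}{3} - 4261\right) + 22423 = - \frac{25424}{3} + 22423 = \frac{41845}{3}$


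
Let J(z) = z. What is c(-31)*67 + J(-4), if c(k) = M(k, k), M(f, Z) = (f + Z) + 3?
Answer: -3957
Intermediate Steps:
M(f, Z) = 3 + Z + f (M(f, Z) = (Z + f) + 3 = 3 + Z + f)
c(k) = 3 + 2*k (c(k) = 3 + k + k = 3 + 2*k)
c(-31)*67 + J(-4) = (3 + 2*(-31))*67 - 4 = (3 - 62)*67 - 4 = -59*67 - 4 = -3953 - 4 = -3957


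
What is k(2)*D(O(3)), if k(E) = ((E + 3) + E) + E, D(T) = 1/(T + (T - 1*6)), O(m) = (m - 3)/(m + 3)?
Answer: -3/2 ≈ -1.5000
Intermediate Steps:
O(m) = (-3 + m)/(3 + m)
D(T) = 1/(-6 + 2*T) (D(T) = 1/(T + (T - 6)) = 1/(T + (-6 + T)) = 1/(-6 + 2*T))
k(E) = 3 + 3*E (k(E) = ((3 + E) + E) + E = (3 + 2*E) + E = 3 + 3*E)
k(2)*D(O(3)) = (3 + 3*2)*(1/(2*(-3 + (-3 + 3)/(3 + 3)))) = (3 + 6)*(1/(2*(-3 + 0/6))) = 9*(1/(2*(-3 + (1/6)*0))) = 9*(1/(2*(-3 + 0))) = 9*((1/2)/(-3)) = 9*((1/2)*(-1/3)) = 9*(-1/6) = -3/2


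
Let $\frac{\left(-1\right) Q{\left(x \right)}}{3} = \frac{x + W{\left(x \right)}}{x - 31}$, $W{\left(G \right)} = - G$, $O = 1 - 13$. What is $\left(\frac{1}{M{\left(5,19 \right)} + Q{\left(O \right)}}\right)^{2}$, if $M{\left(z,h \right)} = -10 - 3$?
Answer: $\frac{1}{169} \approx 0.0059172$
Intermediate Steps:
$M{\left(z,h \right)} = -13$ ($M{\left(z,h \right)} = -10 - 3 = -13$)
$O = -12$ ($O = 1 - 13 = -12$)
$Q{\left(x \right)} = 0$ ($Q{\left(x \right)} = - 3 \frac{x - x}{x - 31} = - 3 \frac{0}{-31 + x} = \left(-3\right) 0 = 0$)
$\left(\frac{1}{M{\left(5,19 \right)} + Q{\left(O \right)}}\right)^{2} = \left(\frac{1}{-13 + 0}\right)^{2} = \left(\frac{1}{-13}\right)^{2} = \left(- \frac{1}{13}\right)^{2} = \frac{1}{169}$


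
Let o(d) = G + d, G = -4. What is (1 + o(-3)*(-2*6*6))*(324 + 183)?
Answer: 256035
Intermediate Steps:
o(d) = -4 + d
(1 + o(-3)*(-2*6*6))*(324 + 183) = (1 + (-4 - 3)*(-2*6*6))*(324 + 183) = (1 - (-84)*6)*507 = (1 - 7*(-72))*507 = (1 + 504)*507 = 505*507 = 256035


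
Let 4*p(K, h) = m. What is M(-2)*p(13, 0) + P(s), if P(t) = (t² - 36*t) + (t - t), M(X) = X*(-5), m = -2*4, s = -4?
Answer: 140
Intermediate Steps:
m = -8
p(K, h) = -2 (p(K, h) = (¼)*(-8) = -2)
M(X) = -5*X
P(t) = t² - 36*t (P(t) = (t² - 36*t) + 0 = t² - 36*t)
M(-2)*p(13, 0) + P(s) = -5*(-2)*(-2) - 4*(-36 - 4) = 10*(-2) - 4*(-40) = -20 + 160 = 140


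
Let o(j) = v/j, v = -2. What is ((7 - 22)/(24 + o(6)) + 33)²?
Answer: 5280804/5041 ≈ 1047.6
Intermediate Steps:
o(j) = -2/j
((7 - 22)/(24 + o(6)) + 33)² = ((7 - 22)/(24 - 2/6) + 33)² = (-15/(24 - 2*⅙) + 33)² = (-15/(24 - ⅓) + 33)² = (-15/71/3 + 33)² = (-15*3/71 + 33)² = (-45/71 + 33)² = (2298/71)² = 5280804/5041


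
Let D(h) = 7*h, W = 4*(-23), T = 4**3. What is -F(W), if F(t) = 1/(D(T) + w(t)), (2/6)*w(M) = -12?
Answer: -1/412 ≈ -0.0024272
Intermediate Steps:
w(M) = -36 (w(M) = 3*(-12) = -36)
T = 64
W = -92
F(t) = 1/412 (F(t) = 1/(7*64 - 36) = 1/(448 - 36) = 1/412)
-F(W) = -1*1/412 = -1/412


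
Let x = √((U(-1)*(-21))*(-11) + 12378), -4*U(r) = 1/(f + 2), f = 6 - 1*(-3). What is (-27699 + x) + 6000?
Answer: -21699 + 9*√611/2 ≈ -21588.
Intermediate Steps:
f = 9 (f = 6 + 3 = 9)
U(r) = -1/44 (U(r) = -1/(4*(9 + 2)) = -¼/11 = -¼*1/11 = -1/44)
x = 9*√611/2 (x = √(-1/44*(-21)*(-11) + 12378) = √((21/44)*(-11) + 12378) = √(-21/4 + 12378) = √(49491/4) = 9*√611/2 ≈ 111.23)
(-27699 + x) + 6000 = (-27699 + 9*√611/2) + 6000 = -21699 + 9*√611/2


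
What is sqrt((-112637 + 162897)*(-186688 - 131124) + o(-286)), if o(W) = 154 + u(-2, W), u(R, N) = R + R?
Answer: I*sqrt(15973230970) ≈ 1.2639e+5*I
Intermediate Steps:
u(R, N) = 2*R
o(W) = 150 (o(W) = 154 + 2*(-2) = 154 - 4 = 150)
sqrt((-112637 + 162897)*(-186688 - 131124) + o(-286)) = sqrt((-112637 + 162897)*(-186688 - 131124) + 150) = sqrt(50260*(-317812) + 150) = sqrt(-15973231120 + 150) = sqrt(-15973230970) = I*sqrt(15973230970)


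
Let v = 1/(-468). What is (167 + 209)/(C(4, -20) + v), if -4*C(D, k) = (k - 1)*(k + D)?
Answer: -175968/39313 ≈ -4.4761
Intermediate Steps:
v = -1/468 ≈ -0.0021368
C(D, k) = -(-1 + k)*(D + k)/4 (C(D, k) = -(k - 1)*(k + D)/4 = -(-1 + k)*(D + k)/4)
(167 + 209)/(C(4, -20) + v) = (167 + 209)/((-¼*(-20)² + (¼)*4 + (¼)*(-20) - ¼*4*(-20)) - 1/468) = 376/((-¼*400 + 1 - 5 + 20) - 1/468) = 376/((-100 + 1 - 5 + 20) - 1/468) = 376/(-84 - 1/468) = 376/(-39313/468) = 376*(-468/39313) = -175968/39313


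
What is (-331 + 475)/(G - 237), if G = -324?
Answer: -48/187 ≈ -0.25668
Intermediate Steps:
(-331 + 475)/(G - 237) = (-331 + 475)/(-324 - 237) = 144/(-561) = 144*(-1/561) = -48/187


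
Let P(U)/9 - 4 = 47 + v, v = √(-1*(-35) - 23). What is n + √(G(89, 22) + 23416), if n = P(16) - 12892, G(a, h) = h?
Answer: -12433 + √23438 + 18*√3 ≈ -12249.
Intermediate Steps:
v = 2*√3 (v = √(35 - 23) = √12 = 2*√3 ≈ 3.4641)
P(U) = 459 + 18*√3 (P(U) = 36 + 9*(47 + 2*√3) = 36 + (423 + 18*√3) = 459 + 18*√3)
n = -12433 + 18*√3 (n = (459 + 18*√3) - 12892 = -12433 + 18*√3 ≈ -12402.)
n + √(G(89, 22) + 23416) = (-12433 + 18*√3) + √(22 + 23416) = (-12433 + 18*√3) + √23438 = -12433 + √23438 + 18*√3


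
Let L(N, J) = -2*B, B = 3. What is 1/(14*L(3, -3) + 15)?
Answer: -1/69 ≈ -0.014493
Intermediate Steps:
L(N, J) = -6 (L(N, J) = -2*3 = -6)
1/(14*L(3, -3) + 15) = 1/(14*(-6) + 15) = 1/(-84 + 15) = 1/(-69) = -1/69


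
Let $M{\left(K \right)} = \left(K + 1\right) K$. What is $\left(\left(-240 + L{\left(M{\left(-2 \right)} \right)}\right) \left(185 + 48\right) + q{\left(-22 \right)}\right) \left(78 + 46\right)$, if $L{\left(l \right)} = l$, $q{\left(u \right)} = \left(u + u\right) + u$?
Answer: $-6884480$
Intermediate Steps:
$q{\left(u \right)} = 3 u$ ($q{\left(u \right)} = 2 u + u = 3 u$)
$M{\left(K \right)} = K \left(1 + K\right)$ ($M{\left(K \right)} = \left(1 + K\right) K = K \left(1 + K\right)$)
$\left(\left(-240 + L{\left(M{\left(-2 \right)} \right)}\right) \left(185 + 48\right) + q{\left(-22 \right)}\right) \left(78 + 46\right) = \left(\left(-240 - 2 \left(1 - 2\right)\right) \left(185 + 48\right) + 3 \left(-22\right)\right) \left(78 + 46\right) = \left(\left(-240 - -2\right) 233 - 66\right) 124 = \left(\left(-240 + 2\right) 233 - 66\right) 124 = \left(\left(-238\right) 233 - 66\right) 124 = \left(-55454 - 66\right) 124 = \left(-55520\right) 124 = -6884480$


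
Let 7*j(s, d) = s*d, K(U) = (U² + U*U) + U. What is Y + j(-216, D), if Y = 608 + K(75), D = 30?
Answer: 77051/7 ≈ 11007.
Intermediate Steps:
K(U) = U + 2*U² (K(U) = (U² + U²) + U = 2*U² + U = U + 2*U²)
j(s, d) = d*s/7 (j(s, d) = (s*d)/7 = (d*s)/7 = d*s/7)
Y = 11933 (Y = 608 + 75*(1 + 2*75) = 608 + 75*(1 + 150) = 608 + 75*151 = 608 + 11325 = 11933)
Y + j(-216, D) = 11933 + (⅐)*30*(-216) = 11933 - 6480/7 = 77051/7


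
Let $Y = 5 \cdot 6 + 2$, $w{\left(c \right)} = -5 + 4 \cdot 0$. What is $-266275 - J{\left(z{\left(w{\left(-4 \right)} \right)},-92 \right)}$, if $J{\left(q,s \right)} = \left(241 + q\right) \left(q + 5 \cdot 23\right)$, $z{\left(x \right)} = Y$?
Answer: $-306406$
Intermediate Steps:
$w{\left(c \right)} = -5$ ($w{\left(c \right)} = -5 + 0 = -5$)
$Y = 32$ ($Y = 30 + 2 = 32$)
$z{\left(x \right)} = 32$
$J{\left(q,s \right)} = \left(115 + q\right) \left(241 + q\right)$ ($J{\left(q,s \right)} = \left(241 + q\right) \left(q + 115\right) = \left(241 + q\right) \left(115 + q\right) = \left(115 + q\right) \left(241 + q\right)$)
$-266275 - J{\left(z{\left(w{\left(-4 \right)} \right)},-92 \right)} = -266275 - \left(27715 + 32^{2} + 356 \cdot 32\right) = -266275 - \left(27715 + 1024 + 11392\right) = -266275 - 40131 = -306406$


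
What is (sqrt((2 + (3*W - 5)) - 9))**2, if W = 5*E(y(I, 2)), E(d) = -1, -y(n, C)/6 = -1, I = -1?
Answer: -27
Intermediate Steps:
y(n, C) = 6 (y(n, C) = -6*(-1) = 6)
W = -5 (W = 5*(-1) = -5)
(sqrt((2 + (3*W - 5)) - 9))**2 = (sqrt((2 + (3*(-5) - 5)) - 9))**2 = (sqrt((2 + (-15 - 5)) - 9))**2 = (sqrt((2 - 20) - 9))**2 = (sqrt(-18 - 9))**2 = (sqrt(-27))**2 = (3*I*sqrt(3))**2 = -27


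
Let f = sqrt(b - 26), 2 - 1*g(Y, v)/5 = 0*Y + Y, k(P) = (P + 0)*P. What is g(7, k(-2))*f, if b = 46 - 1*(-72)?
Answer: -50*sqrt(23) ≈ -239.79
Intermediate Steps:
k(P) = P**2 (k(P) = P*P = P**2)
b = 118 (b = 46 + 72 = 118)
g(Y, v) = 10 - 5*Y (g(Y, v) = 10 - 5*(0*Y + Y) = 10 - 5*(0 + Y) = 10 - 5*Y)
f = 2*sqrt(23) (f = sqrt(118 - 26) = sqrt(92) = 2*sqrt(23) ≈ 9.5917)
g(7, k(-2))*f = (10 - 5*7)*(2*sqrt(23)) = (10 - 35)*(2*sqrt(23)) = -50*sqrt(23)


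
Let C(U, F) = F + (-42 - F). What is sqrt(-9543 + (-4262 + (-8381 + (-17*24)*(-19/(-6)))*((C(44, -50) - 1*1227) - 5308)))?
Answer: 26*sqrt(94091) ≈ 7975.3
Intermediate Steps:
C(U, F) = -42
sqrt(-9543 + (-4262 + (-8381 + (-17*24)*(-19/(-6)))*((C(44, -50) - 1*1227) - 5308))) = sqrt(-9543 + (-4262 + (-8381 + (-17*24)*(-19/(-6)))*((-42 - 1*1227) - 5308))) = sqrt(-9543 + (-4262 + (-8381 - (-7752)*(-1)/6)*((-42 - 1227) - 5308))) = sqrt(-9543 + (-4262 + (-8381 - 408*19/6)*(-1269 - 5308))) = sqrt(-9543 + (-4262 + (-8381 - 1292)*(-6577))) = sqrt(-9543 + (-4262 - 9673*(-6577))) = sqrt(-9543 + (-4262 + 63619321)) = sqrt(-9543 + 63615059) = sqrt(63605516) = 26*sqrt(94091)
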